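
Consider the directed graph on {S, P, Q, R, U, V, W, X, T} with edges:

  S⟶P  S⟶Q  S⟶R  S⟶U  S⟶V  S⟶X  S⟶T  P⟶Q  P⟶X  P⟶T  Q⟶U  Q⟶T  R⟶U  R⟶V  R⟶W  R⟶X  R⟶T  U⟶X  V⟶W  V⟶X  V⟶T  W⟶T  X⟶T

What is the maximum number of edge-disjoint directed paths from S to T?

6

Assign every edge capacity 1; by Menger, the answer equals the max flow.
Path S→T (+1); total 1.
Path S→P→T (+1); total 2.
Path S→Q→T (+1); total 3.
Path S→R→T (+1); total 4.
Path S→V→T (+1); total 5.
Path S→X→T (+1); total 6.
No residual S→T path; max flow = 6.
Certifying cut of size 6: {S→P, S→Q, S→R, S→T, S→V, X→T}.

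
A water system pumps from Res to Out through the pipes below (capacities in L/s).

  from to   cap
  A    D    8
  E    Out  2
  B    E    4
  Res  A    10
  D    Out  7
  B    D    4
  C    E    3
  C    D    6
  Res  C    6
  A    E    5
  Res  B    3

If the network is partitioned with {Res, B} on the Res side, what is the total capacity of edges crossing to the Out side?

24

Edges leaving {Res, B}: Res→A (10), Res→C (6), B→D (4), B→E (4).
Cut capacity = 10 + 6 + 4 + 4 = 24.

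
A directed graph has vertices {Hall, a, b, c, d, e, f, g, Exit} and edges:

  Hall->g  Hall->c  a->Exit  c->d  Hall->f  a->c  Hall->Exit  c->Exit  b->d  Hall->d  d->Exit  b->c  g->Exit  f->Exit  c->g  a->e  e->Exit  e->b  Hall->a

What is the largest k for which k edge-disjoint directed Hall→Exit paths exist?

Assign every edge capacity 1; by Menger, the answer equals the max flow.
Path Hall→Exit (+1); total 1.
Path Hall→a→Exit (+1); total 2.
Path Hall→c→Exit (+1); total 3.
Path Hall→d→Exit (+1); total 4.
Path Hall→f→Exit (+1); total 5.
Path Hall→g→Exit (+1); total 6.
No residual Hall→Exit path; max flow = 6.
Certifying cut of size 6: {Hall→Exit, Hall→a, Hall→c, Hall→d, Hall→f, Hall→g}.

6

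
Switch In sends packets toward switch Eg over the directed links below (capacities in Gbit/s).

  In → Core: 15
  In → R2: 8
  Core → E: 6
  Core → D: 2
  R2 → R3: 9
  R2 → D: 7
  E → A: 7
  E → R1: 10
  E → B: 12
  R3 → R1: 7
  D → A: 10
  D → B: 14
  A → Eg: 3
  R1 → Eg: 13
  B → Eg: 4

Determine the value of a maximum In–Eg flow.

Augment In→Core→E→A→Eg: bottleneck 3, flow now 3.
Augment In→Core→E→R1→Eg: bottleneck 3, flow now 6.
Augment In→Core→D→B→Eg: bottleneck 2, flow now 8.
Augment In→R2→R3→R1→Eg: bottleneck 7, flow now 15.
Augment In→R2→D→B→Eg: bottleneck 1, flow now 16.
No augmenting path remains; maximum flow = 16.
In the residual graph, reachable from In: {In, Core}.
Min-cut edges: In→R2 (8), Core→E (6), Core→D (2); capacity 8 + 6 + 2 = 16.
This cut is saturated, so no flow can exceed 16.

16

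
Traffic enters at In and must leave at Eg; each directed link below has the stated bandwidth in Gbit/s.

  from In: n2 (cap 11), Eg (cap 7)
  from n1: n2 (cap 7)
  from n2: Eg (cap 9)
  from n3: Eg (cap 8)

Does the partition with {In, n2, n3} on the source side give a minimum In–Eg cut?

Given cut capacity: 7 + 9 + 8 = 24.
Augment In→Eg: bottleneck 7, flow now 7.
Augment In→n2→Eg: bottleneck 9, flow now 16.
No augmenting path remains; maximum flow = 16.
In the residual graph, reachable from In: {In, n2}.
Min-cut edges: In→Eg (7), n2→Eg (9); capacity 7 + 9 = 16.
Cut capacity 24 exceeds the max flow 16, so it is not minimum.

No — its capacity is 24, but the minimum cut has capacity 16.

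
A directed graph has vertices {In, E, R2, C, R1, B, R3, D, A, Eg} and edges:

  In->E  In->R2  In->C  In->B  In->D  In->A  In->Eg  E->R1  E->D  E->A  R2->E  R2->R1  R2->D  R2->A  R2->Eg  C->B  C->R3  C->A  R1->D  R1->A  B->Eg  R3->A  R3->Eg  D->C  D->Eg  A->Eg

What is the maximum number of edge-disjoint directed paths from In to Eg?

Assign every edge capacity 1; by Menger, the answer equals the max flow.
Path In→Eg (+1); total 1.
Path In→R2→Eg (+1); total 2.
Path In→B→Eg (+1); total 3.
Path In→D→Eg (+1); total 4.
Path In→A→Eg (+1); total 5.
Path In→C→R3→Eg (+1); total 6.
No residual In→Eg path; max flow = 6.
Certifying cut of size 6: {A→Eg, B→Eg, C→R3, D→Eg, In→Eg, In→R2}.

6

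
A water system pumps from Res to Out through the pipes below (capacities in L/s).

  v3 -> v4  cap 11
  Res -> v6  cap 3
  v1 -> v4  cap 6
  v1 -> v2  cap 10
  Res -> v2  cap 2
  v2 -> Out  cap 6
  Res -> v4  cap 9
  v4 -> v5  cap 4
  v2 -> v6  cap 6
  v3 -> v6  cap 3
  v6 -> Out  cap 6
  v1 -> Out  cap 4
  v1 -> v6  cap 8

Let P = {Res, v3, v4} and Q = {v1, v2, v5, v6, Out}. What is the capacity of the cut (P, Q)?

Edges leaving {Res, v3, v4}: Res→v2 (2), Res→v6 (3), v3→v6 (3), v4→v5 (4).
Cut capacity = 2 + 3 + 3 + 4 = 12.

12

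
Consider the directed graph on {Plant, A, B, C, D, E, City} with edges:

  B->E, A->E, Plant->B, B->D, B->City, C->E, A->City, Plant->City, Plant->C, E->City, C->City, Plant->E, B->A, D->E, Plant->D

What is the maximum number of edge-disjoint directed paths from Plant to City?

4

Assign every edge capacity 1; by Menger, the answer equals the max flow.
Path Plant→City (+1); total 1.
Path Plant→B→City (+1); total 2.
Path Plant→C→City (+1); total 3.
Path Plant→E→City (+1); total 4.
No residual Plant→City path; max flow = 4.
Certifying cut of size 4: {E→City, Plant→B, Plant→C, Plant→City}.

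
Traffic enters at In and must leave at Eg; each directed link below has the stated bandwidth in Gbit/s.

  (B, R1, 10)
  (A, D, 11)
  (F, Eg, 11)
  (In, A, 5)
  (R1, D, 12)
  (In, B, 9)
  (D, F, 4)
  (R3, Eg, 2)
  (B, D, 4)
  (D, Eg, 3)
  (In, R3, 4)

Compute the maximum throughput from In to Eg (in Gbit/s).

9

Augment In→R3→Eg: bottleneck 2, flow now 2.
Augment In→A→D→Eg: bottleneck 3, flow now 5.
Augment In→A→D→F→Eg: bottleneck 2, flow now 7.
Augment In→B→D→F→Eg: bottleneck 2, flow now 9.
No augmenting path remains; maximum flow = 9.
In the residual graph, reachable from In: {In, A, B, R1, D, R3}.
Min-cut edges: D→F (4), D→Eg (3), R3→Eg (2); capacity 4 + 3 + 2 = 9.
This cut is saturated, so no flow can exceed 9.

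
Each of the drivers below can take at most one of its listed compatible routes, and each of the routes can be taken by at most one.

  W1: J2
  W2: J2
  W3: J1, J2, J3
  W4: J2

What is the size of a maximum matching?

2

Unit-capacity flow: source→left, listed edges, right→sink; max matching = max flow.
Augmenting path W1→J2 (+1); matched 1.
Augmenting path W3→J1 (+1); matched 2.
No augmenting path remains; maximum matching = 2.
König certificate: {W3, J2} is a vertex cover of size 2 (every listed pair touches it), so no matching can be larger.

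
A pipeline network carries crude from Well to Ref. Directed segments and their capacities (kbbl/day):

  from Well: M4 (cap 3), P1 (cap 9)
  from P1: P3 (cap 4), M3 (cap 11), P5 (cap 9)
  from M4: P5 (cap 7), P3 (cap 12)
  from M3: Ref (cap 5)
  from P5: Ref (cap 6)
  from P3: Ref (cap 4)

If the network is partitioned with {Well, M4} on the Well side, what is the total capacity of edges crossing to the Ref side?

Edges leaving {Well, M4}: Well→P1 (9), M4→P5 (7), M4→P3 (12).
Cut capacity = 9 + 7 + 12 = 28.

28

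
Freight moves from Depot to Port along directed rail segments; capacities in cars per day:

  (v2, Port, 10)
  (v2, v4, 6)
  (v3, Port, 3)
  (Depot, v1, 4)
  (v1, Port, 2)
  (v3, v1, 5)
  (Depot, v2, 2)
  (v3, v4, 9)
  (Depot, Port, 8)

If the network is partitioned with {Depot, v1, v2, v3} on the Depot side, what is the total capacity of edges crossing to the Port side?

38

Edges leaving {Depot, v1, v2, v3}: Depot→Port (8), v1→Port (2), v2→v4 (6), v2→Port (10), v3→v4 (9), v3→Port (3).
Cut capacity = 8 + 2 + 6 + 10 + 9 + 3 = 38.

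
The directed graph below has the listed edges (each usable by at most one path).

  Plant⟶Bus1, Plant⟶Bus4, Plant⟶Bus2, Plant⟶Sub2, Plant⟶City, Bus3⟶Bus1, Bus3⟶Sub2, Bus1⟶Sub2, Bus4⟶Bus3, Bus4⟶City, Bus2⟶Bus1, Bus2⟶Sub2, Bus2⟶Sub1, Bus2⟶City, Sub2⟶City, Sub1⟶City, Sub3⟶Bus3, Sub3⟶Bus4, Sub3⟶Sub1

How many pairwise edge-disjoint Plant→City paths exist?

Assign every edge capacity 1; by Menger, the answer equals the max flow.
Path Plant→City (+1); total 1.
Path Plant→Bus4→City (+1); total 2.
Path Plant→Bus2→City (+1); total 3.
Path Plant→Sub2→City (+1); total 4.
No residual Plant→City path; max flow = 4.
Certifying cut of size 4: {Plant→Bus2, Plant→Bus4, Plant→City, Sub2→City}.

4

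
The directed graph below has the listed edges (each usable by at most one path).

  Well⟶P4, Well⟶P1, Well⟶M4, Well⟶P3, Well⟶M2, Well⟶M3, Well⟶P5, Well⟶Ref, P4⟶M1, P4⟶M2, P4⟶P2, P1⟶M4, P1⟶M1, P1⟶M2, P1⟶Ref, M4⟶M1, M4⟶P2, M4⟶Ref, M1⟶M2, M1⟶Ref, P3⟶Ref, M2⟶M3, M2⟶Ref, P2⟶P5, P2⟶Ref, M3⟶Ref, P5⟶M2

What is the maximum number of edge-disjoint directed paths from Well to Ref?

7

Assign every edge capacity 1; by Menger, the answer equals the max flow.
Path Well→Ref (+1); total 1.
Path Well→P1→Ref (+1); total 2.
Path Well→M4→Ref (+1); total 3.
Path Well→P3→Ref (+1); total 4.
Path Well→M2→Ref (+1); total 5.
Path Well→M3→Ref (+1); total 6.
Path Well→P4→M1→Ref (+1); total 7.
No residual Well→Ref path; max flow = 7.
Certifying cut of size 7: {M2→Ref, M3→Ref, Well→M4, Well→P1, Well→P3, Well→P4, Well→Ref}.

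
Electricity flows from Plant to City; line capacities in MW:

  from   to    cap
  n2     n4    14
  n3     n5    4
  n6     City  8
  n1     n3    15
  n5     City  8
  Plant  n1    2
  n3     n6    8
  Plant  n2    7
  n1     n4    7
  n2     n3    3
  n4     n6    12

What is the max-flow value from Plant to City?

Augment Plant→n1→n3→n5→City: bottleneck 2, flow now 2.
Augment Plant→n2→n3→n5→City: bottleneck 2, flow now 4.
Augment Plant→n2→n3→n6→City: bottleneck 1, flow now 5.
Augment Plant→n2→n4→n6→City: bottleneck 4, flow now 9.
No augmenting path remains; maximum flow = 9.
In the residual graph, reachable from Plant: {Plant}.
Min-cut edges: Plant→n1 (2), Plant→n2 (7); capacity 2 + 7 = 9.
This cut is saturated, so no flow can exceed 9.

9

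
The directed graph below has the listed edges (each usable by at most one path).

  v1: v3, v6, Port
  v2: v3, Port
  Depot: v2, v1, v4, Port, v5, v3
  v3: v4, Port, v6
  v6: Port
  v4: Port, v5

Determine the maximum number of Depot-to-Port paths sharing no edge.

Assign every edge capacity 1; by Menger, the answer equals the max flow.
Path Depot→Port (+1); total 1.
Path Depot→v1→Port (+1); total 2.
Path Depot→v2→Port (+1); total 3.
Path Depot→v3→Port (+1); total 4.
Path Depot→v4→Port (+1); total 5.
No residual Depot→Port path; max flow = 5.
Certifying cut of size 5: {Depot→Port, Depot→v1, Depot→v2, Depot→v3, Depot→v4}.

5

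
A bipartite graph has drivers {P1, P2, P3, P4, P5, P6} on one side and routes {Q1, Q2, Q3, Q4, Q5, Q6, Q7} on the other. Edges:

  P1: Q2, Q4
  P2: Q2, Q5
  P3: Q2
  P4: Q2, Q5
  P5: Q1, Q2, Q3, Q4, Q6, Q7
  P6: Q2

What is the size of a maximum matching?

4

Unit-capacity flow: source→left, listed edges, right→sink; max matching = max flow.
Augmenting path P1→Q2 (+1); matched 1.
Augmenting path P2→Q5 (+1); matched 2.
Augmenting path P5→Q1 (+1); matched 3.
Augmenting path P3→Q2→P1→Q4 (+1); matched 4.
No augmenting path remains; maximum matching = 4.
König certificate: {P1, P5, Q2, Q5} is a vertex cover of size 4 (every listed pair touches it), so no matching can be larger.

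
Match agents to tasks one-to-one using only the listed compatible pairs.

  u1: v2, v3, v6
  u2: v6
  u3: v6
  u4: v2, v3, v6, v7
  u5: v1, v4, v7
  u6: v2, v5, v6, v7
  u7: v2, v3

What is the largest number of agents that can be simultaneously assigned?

Unit-capacity flow: source→left, listed edges, right→sink; max matching = max flow.
Augmenting path u1→v2 (+1); matched 1.
Augmenting path u2→v6 (+1); matched 2.
Augmenting path u4→v3 (+1); matched 3.
Augmenting path u5→v1 (+1); matched 4.
Augmenting path u6→v5 (+1); matched 5.
Augmenting path u7→v3→u4→v7 (+1); matched 6.
No augmenting path remains; maximum matching = 6.
König certificate: {u1, u4, u5, u6, u7, v6} is a vertex cover of size 6 (every listed pair touches it), so no matching can be larger.

6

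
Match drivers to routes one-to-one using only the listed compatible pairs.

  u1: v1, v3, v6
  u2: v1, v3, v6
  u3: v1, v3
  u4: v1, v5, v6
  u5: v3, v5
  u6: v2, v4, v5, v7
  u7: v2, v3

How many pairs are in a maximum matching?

Unit-capacity flow: source→left, listed edges, right→sink; max matching = max flow.
Augmenting path u1→v1 (+1); matched 1.
Augmenting path u2→v3 (+1); matched 2.
Augmenting path u4→v5 (+1); matched 3.
Augmenting path u6→v2 (+1); matched 4.
Augmenting path u3→v1→u1→v6 (+1); matched 5.
Augmenting path u7→v2→u6→v4 (+1); matched 6.
No augmenting path remains; maximum matching = 6.
König certificate: {u6, u7, v1, v3, v5, v6} is a vertex cover of size 6 (every listed pair touches it), so no matching can be larger.

6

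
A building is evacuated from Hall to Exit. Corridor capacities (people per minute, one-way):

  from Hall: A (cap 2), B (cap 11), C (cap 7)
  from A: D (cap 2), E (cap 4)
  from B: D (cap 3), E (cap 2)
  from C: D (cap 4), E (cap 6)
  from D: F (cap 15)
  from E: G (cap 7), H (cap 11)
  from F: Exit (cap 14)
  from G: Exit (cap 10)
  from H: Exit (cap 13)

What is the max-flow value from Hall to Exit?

Augment Hall→A→D→F→Exit: bottleneck 2, flow now 2.
Augment Hall→B→D→F→Exit: bottleneck 3, flow now 5.
Augment Hall→B→E→G→Exit: bottleneck 2, flow now 7.
Augment Hall→C→D→F→Exit: bottleneck 4, flow now 11.
Augment Hall→C→E→G→Exit: bottleneck 3, flow now 14.
No augmenting path remains; maximum flow = 14.
In the residual graph, reachable from Hall: {Hall, B}.
Min-cut edges: Hall→A (2), Hall→C (7), B→D (3), B→E (2); capacity 2 + 7 + 3 + 2 = 14.
This cut is saturated, so no flow can exceed 14.

14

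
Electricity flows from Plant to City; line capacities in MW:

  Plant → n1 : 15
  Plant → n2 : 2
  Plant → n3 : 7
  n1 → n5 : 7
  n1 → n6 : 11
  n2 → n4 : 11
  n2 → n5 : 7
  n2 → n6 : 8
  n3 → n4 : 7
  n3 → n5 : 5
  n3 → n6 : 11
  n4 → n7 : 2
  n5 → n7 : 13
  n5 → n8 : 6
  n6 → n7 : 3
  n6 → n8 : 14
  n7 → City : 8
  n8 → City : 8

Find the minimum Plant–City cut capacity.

Augment Plant→n1→n5→n7→City: bottleneck 7, flow now 7.
Augment Plant→n1→n6→n7→City: bottleneck 1, flow now 8.
Augment Plant→n1→n6→n8→City: bottleneck 7, flow now 15.
Augment Plant→n2→n5→n8→City: bottleneck 1, flow now 16.
No augmenting path remains; maximum flow = 16.
By max-flow min-cut, the minimum cut capacity equals the max flow.
In the residual graph, reachable from Plant: {Plant, n1, n2, n3, n4, n5, n6, n7, n8}.
Min-cut edges: n7→City (8), n8→City (8); capacity 8 + 8 = 16.

16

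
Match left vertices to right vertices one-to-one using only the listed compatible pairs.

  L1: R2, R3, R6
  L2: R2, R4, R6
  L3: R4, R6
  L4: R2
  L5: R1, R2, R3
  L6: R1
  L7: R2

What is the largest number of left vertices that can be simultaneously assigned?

Unit-capacity flow: source→left, listed edges, right→sink; max matching = max flow.
Augmenting path L1→R2 (+1); matched 1.
Augmenting path L2→R4 (+1); matched 2.
Augmenting path L3→R6 (+1); matched 3.
Augmenting path L5→R1 (+1); matched 4.
Augmenting path L4→R2→L1→R3 (+1); matched 5.
No augmenting path remains; maximum matching = 5.
König certificate: {R1, R2, R3, R4, R6} is a vertex cover of size 5 (every listed pair touches it), so no matching can be larger.

5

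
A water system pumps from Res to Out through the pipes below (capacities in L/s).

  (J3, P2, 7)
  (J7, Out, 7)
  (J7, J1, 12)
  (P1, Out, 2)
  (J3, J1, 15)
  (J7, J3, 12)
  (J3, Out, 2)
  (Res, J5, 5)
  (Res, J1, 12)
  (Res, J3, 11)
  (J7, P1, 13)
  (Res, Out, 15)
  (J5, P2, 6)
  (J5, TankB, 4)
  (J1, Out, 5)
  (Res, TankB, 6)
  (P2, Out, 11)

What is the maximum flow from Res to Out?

Augment Res→Out: bottleneck 15, flow now 15.
Augment Res→J3→Out: bottleneck 2, flow now 17.
Augment Res→J1→Out: bottleneck 5, flow now 22.
Augment Res→J3→P2→Out: bottleneck 7, flow now 29.
Augment Res→J5→P2→Out: bottleneck 4, flow now 33.
No augmenting path remains; maximum flow = 33.
In the residual graph, reachable from Res: {Res, J3, J1, J5, TankB, P2}.
Min-cut edges: Res→Out (15), J3→Out (2), J1→Out (5), P2→Out (11); capacity 15 + 2 + 5 + 11 = 33.
This cut is saturated, so no flow can exceed 33.

33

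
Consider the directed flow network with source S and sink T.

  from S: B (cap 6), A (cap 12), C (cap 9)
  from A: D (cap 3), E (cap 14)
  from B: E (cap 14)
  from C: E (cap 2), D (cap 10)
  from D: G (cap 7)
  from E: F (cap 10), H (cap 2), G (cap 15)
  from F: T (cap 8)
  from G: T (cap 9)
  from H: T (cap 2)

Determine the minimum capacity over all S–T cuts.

19

Augment S→A→D→G→T: bottleneck 3, flow now 3.
Augment S→A→E→F→T: bottleneck 8, flow now 11.
Augment S→A→E→G→T: bottleneck 1, flow now 12.
Augment S→B→E→G→T: bottleneck 5, flow now 17.
Augment S→B→E→H→T: bottleneck 1, flow now 18.
Augment S→C→E→H→T: bottleneck 1, flow now 19.
No augmenting path remains; maximum flow = 19.
By max-flow min-cut, the minimum cut capacity equals the max flow.
In the residual graph, reachable from S: {S, A, B, C, D, E, F, G}.
Min-cut edges: E→H (2), F→T (8), G→T (9); capacity 2 + 8 + 9 = 19.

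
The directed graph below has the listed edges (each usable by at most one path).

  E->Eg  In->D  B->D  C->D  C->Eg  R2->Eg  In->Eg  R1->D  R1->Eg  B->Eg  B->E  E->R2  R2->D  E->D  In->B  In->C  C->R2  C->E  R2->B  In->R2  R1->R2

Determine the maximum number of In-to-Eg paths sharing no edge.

Assign every edge capacity 1; by Menger, the answer equals the max flow.
Path In→Eg (+1); total 1.
Path In→C→Eg (+1); total 2.
Path In→R2→Eg (+1); total 3.
Path In→B→Eg (+1); total 4.
No residual In→Eg path; max flow = 4.
Certifying cut of size 4: {In→B, In→C, In→Eg, In→R2}.

4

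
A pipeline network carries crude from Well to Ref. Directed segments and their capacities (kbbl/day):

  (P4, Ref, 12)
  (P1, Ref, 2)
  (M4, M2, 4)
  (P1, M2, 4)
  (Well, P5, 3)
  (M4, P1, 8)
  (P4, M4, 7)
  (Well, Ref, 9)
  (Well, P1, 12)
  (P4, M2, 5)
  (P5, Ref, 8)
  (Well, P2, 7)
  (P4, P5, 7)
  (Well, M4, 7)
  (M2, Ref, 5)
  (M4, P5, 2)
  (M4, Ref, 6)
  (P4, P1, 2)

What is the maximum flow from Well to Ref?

Augment Well→Ref: bottleneck 9, flow now 9.
Augment Well→M4→Ref: bottleneck 6, flow now 15.
Augment Well→P1→Ref: bottleneck 2, flow now 17.
Augment Well→P5→Ref: bottleneck 3, flow now 20.
Augment Well→M4→P5→Ref: bottleneck 1, flow now 21.
Augment Well→P1→M2→Ref: bottleneck 4, flow now 25.
No augmenting path remains; maximum flow = 25.
In the residual graph, reachable from Well: {Well, P1, P2}.
Min-cut edges: Well→M4 (7), Well→P5 (3), Well→Ref (9), P1→M2 (4), P1→Ref (2); capacity 7 + 3 + 9 + 4 + 2 = 25.
This cut is saturated, so no flow can exceed 25.

25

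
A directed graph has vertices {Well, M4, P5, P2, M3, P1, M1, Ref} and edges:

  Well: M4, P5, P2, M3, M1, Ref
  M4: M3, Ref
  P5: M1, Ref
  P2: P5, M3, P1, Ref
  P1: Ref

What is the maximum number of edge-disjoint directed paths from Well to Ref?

Assign every edge capacity 1; by Menger, the answer equals the max flow.
Path Well→Ref (+1); total 1.
Path Well→M4→Ref (+1); total 2.
Path Well→P5→Ref (+1); total 3.
Path Well→P2→Ref (+1); total 4.
No residual Well→Ref path; max flow = 4.
Certifying cut of size 4: {Well→M4, Well→P2, Well→P5, Well→Ref}.

4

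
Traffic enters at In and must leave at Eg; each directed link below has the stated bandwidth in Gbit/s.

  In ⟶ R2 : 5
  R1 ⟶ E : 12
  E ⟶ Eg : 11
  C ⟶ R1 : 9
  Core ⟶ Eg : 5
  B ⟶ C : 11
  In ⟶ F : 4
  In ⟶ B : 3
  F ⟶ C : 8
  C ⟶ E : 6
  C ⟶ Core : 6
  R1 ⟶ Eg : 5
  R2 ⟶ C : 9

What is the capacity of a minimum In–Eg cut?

12

Augment In→R2→C→E→Eg: bottleneck 5, flow now 5.
Augment In→F→C→E→Eg: bottleneck 1, flow now 6.
Augment In→F→C→Core→Eg: bottleneck 3, flow now 9.
Augment In→B→C→Core→Eg: bottleneck 2, flow now 11.
Augment In→B→C→R1→Eg: bottleneck 1, flow now 12.
No augmenting path remains; maximum flow = 12.
By max-flow min-cut, the minimum cut capacity equals the max flow.
In the residual graph, reachable from In: {In}.
Min-cut edges: In→R2 (5), In→F (4), In→B (3); capacity 5 + 4 + 3 = 12.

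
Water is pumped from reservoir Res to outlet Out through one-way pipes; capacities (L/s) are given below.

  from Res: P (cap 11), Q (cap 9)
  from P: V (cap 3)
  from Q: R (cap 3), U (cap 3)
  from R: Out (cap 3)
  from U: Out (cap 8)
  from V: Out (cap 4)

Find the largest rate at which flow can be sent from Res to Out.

Augment Res→P→V→Out: bottleneck 3, flow now 3.
Augment Res→Q→R→Out: bottleneck 3, flow now 6.
Augment Res→Q→U→Out: bottleneck 3, flow now 9.
No augmenting path remains; maximum flow = 9.
In the residual graph, reachable from Res: {Res, P, Q}.
Min-cut edges: P→V (3), Q→R (3), Q→U (3); capacity 3 + 3 + 3 = 9.
This cut is saturated, so no flow can exceed 9.

9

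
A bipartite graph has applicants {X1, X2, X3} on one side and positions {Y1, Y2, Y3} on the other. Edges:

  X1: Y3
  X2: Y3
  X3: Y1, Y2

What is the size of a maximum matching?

Unit-capacity flow: source→left, listed edges, right→sink; max matching = max flow.
Augmenting path X1→Y3 (+1); matched 1.
Augmenting path X3→Y1 (+1); matched 2.
No augmenting path remains; maximum matching = 2.
König certificate: {X3, Y3} is a vertex cover of size 2 (every listed pair touches it), so no matching can be larger.

2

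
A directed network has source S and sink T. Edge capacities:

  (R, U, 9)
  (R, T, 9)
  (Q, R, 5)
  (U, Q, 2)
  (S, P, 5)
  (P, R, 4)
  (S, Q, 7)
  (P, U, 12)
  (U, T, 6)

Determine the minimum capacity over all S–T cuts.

Augment S→P→R→T: bottleneck 4, flow now 4.
Augment S→P→U→T: bottleneck 1, flow now 5.
Augment S→Q→R→T: bottleneck 5, flow now 10.
No augmenting path remains; maximum flow = 10.
By max-flow min-cut, the minimum cut capacity equals the max flow.
In the residual graph, reachable from S: {S, Q}.
Min-cut edges: S→P (5), Q→R (5); capacity 5 + 5 = 10.

10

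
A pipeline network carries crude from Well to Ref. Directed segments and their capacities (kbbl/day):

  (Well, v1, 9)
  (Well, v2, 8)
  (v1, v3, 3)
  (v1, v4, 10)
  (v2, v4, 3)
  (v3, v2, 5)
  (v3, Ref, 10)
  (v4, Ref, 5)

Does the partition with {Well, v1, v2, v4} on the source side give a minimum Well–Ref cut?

Given cut capacity: 3 + 5 = 8.
Augment Well→v1→v3→Ref: bottleneck 3, flow now 3.
Augment Well→v1→v4→Ref: bottleneck 5, flow now 8.
No augmenting path remains; maximum flow = 8.
Cut capacity 8 equals the max flow, so it is a minimum cut.

Yes — it is a minimum cut (capacity 8).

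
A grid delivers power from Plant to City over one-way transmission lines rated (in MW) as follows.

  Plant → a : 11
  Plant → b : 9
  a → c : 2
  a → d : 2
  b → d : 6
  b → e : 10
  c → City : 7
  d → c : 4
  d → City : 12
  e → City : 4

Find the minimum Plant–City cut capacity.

Augment Plant→a→c→City: bottleneck 2, flow now 2.
Augment Plant→a→d→City: bottleneck 2, flow now 4.
Augment Plant→b→d→City: bottleneck 6, flow now 10.
Augment Plant→b→e→City: bottleneck 3, flow now 13.
No augmenting path remains; maximum flow = 13.
By max-flow min-cut, the minimum cut capacity equals the max flow.
In the residual graph, reachable from Plant: {Plant, a}.
Min-cut edges: Plant→b (9), a→c (2), a→d (2); capacity 9 + 2 + 2 = 13.

13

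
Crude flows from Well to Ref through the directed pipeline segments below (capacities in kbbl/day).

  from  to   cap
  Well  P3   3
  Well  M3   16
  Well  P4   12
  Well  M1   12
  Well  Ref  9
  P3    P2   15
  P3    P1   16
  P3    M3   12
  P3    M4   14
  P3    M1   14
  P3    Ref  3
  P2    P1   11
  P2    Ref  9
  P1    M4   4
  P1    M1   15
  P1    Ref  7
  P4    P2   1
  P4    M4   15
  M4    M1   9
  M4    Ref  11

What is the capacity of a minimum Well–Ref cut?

Augment Well→Ref: bottleneck 9, flow now 9.
Augment Well→P3→Ref: bottleneck 3, flow now 12.
Augment Well→P4→P2→Ref: bottleneck 1, flow now 13.
Augment Well→P4→M4→Ref: bottleneck 11, flow now 24.
No augmenting path remains; maximum flow = 24.
By max-flow min-cut, the minimum cut capacity equals the max flow.
In the residual graph, reachable from Well: {Well, M3, M1}.
Min-cut edges: Well→P3 (3), Well→P4 (12), Well→Ref (9); capacity 3 + 12 + 9 = 24.

24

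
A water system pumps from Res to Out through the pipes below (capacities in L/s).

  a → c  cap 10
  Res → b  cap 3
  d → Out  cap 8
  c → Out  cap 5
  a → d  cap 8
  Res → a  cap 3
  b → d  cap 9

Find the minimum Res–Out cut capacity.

6

Augment Res→a→c→Out: bottleneck 3, flow now 3.
Augment Res→b→d→Out: bottleneck 3, flow now 6.
No augmenting path remains; maximum flow = 6.
By max-flow min-cut, the minimum cut capacity equals the max flow.
In the residual graph, reachable from Res: {Res}.
Min-cut edges: Res→a (3), Res→b (3); capacity 3 + 3 = 6.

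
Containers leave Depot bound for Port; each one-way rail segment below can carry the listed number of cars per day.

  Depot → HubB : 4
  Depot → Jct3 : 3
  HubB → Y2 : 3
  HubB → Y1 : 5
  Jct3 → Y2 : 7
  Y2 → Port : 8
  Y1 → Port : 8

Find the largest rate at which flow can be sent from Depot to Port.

Augment Depot→HubB→Y2→Port: bottleneck 3, flow now 3.
Augment Depot→HubB→Y1→Port: bottleneck 1, flow now 4.
Augment Depot→Jct3→Y2→Port: bottleneck 3, flow now 7.
No augmenting path remains; maximum flow = 7.
In the residual graph, reachable from Depot: {Depot}.
Min-cut edges: Depot→HubB (4), Depot→Jct3 (3); capacity 4 + 3 = 7.
This cut is saturated, so no flow can exceed 7.

7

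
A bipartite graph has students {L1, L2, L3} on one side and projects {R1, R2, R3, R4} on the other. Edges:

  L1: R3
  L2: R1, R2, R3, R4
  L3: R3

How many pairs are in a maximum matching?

2

Unit-capacity flow: source→left, listed edges, right→sink; max matching = max flow.
Augmenting path L1→R3 (+1); matched 1.
Augmenting path L2→R1 (+1); matched 2.
No augmenting path remains; maximum matching = 2.
König certificate: {L2, R3} is a vertex cover of size 2 (every listed pair touches it), so no matching can be larger.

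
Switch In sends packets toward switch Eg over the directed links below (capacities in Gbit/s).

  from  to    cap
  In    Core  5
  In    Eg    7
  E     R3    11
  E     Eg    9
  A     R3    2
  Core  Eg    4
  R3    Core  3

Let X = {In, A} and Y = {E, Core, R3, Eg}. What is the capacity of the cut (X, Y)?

14

Edges leaving {In, A}: In→Core (5), In→Eg (7), A→R3 (2).
Cut capacity = 5 + 7 + 2 = 14.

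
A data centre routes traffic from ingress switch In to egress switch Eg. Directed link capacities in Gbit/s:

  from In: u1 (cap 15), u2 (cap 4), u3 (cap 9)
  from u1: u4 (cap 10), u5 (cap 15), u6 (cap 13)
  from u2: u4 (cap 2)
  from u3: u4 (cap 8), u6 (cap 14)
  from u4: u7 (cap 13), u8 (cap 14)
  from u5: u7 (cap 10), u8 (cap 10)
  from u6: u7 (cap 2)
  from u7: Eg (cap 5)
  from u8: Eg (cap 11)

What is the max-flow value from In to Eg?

16

Augment In→u1→u4→u7→Eg: bottleneck 5, flow now 5.
Augment In→u1→u4→u8→Eg: bottleneck 5, flow now 10.
Augment In→u1→u5→u8→Eg: bottleneck 5, flow now 15.
Augment In→u2→u4→u8→Eg: bottleneck 1, flow now 16.
No augmenting path remains; maximum flow = 16.
In the residual graph, reachable from In: {In, u1, u2, u3, u4, u5, u6, u7, u8}.
Min-cut edges: u7→Eg (5), u8→Eg (11); capacity 5 + 11 = 16.
This cut is saturated, so no flow can exceed 16.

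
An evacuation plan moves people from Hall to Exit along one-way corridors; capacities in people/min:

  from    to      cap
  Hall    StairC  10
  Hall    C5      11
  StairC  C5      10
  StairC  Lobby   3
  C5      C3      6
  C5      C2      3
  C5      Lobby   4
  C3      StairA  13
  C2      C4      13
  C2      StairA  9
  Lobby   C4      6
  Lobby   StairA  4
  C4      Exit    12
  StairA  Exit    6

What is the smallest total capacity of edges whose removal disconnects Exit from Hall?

Augment Hall→StairC→Lobby→C4→Exit: bottleneck 3, flow now 3.
Augment Hall→C5→C3→StairA→Exit: bottleneck 6, flow now 9.
Augment Hall→C5→C2→C4→Exit: bottleneck 3, flow now 12.
Augment Hall→C5→Lobby→C4→Exit: bottleneck 2, flow now 14.
Augment Hall→StairC→C5→Lobby→C4→Exit: bottleneck 1, flow now 15.
No augmenting path remains; maximum flow = 15.
By max-flow min-cut, the minimum cut capacity equals the max flow.
In the residual graph, reachable from Hall: {Hall, StairC, C5, C3, Lobby, StairA}.
Min-cut edges: C5→C2 (3), Lobby→C4 (6), StairA→Exit (6); capacity 3 + 6 + 6 = 15.

15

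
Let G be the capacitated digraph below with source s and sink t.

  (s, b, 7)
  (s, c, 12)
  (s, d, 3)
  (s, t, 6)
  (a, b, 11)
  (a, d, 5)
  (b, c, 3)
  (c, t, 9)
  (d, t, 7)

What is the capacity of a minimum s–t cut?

Augment s→t: bottleneck 6, flow now 6.
Augment s→c→t: bottleneck 9, flow now 15.
Augment s→d→t: bottleneck 3, flow now 18.
No augmenting path remains; maximum flow = 18.
By max-flow min-cut, the minimum cut capacity equals the max flow.
In the residual graph, reachable from s: {s, b, c}.
Min-cut edges: s→d (3), s→t (6), c→t (9); capacity 3 + 6 + 9 = 18.

18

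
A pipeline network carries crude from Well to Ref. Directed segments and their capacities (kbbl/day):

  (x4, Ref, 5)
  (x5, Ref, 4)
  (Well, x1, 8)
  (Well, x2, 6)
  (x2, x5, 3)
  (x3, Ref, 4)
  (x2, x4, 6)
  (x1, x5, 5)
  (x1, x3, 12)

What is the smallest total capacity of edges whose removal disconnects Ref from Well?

13

Augment Well→x1→x3→Ref: bottleneck 4, flow now 4.
Augment Well→x1→x5→Ref: bottleneck 4, flow now 8.
Augment Well→x2→x4→Ref: bottleneck 5, flow now 13.
No augmenting path remains; maximum flow = 13.
By max-flow min-cut, the minimum cut capacity equals the max flow.
In the residual graph, reachable from Well: {Well, x1, x2, x3, x4, x5}.
Min-cut edges: x3→Ref (4), x4→Ref (5), x5→Ref (4); capacity 4 + 5 + 4 = 13.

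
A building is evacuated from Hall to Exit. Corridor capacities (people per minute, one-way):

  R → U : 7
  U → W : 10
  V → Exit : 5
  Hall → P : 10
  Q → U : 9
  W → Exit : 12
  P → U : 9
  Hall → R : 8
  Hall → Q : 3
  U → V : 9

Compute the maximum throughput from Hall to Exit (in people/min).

15

Augment Hall→P→U→V→Exit: bottleneck 5, flow now 5.
Augment Hall→P→U→W→Exit: bottleneck 4, flow now 9.
Augment Hall→Q→U→W→Exit: bottleneck 3, flow now 12.
Augment Hall→R→U→W→Exit: bottleneck 3, flow now 15.
No augmenting path remains; maximum flow = 15.
In the residual graph, reachable from Hall: {Hall, P, Q, R, U, V}.
Min-cut edges: U→W (10), V→Exit (5); capacity 10 + 5 = 15.
This cut is saturated, so no flow can exceed 15.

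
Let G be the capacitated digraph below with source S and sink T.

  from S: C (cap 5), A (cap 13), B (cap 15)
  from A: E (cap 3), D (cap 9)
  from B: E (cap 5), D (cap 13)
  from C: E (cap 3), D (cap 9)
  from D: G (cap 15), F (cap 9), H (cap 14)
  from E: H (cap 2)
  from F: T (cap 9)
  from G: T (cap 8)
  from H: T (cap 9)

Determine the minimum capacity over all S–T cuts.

26

Augment S→A→D→F→T: bottleneck 9, flow now 9.
Augment S→A→E→H→T: bottleneck 2, flow now 11.
Augment S→B→D→G→T: bottleneck 8, flow now 19.
Augment S→B→D→H→T: bottleneck 5, flow now 24.
Augment S→C→D→H→T: bottleneck 2, flow now 26.
No augmenting path remains; maximum flow = 26.
By max-flow min-cut, the minimum cut capacity equals the max flow.
In the residual graph, reachable from S: {S, A, B, C, D, E, G, H}.
Min-cut edges: D→F (9), G→T (8), H→T (9); capacity 9 + 8 + 9 = 26.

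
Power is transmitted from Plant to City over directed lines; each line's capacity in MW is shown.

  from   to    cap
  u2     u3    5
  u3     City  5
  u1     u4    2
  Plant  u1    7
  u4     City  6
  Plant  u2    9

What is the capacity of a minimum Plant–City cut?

Augment Plant→u1→u4→City: bottleneck 2, flow now 2.
Augment Plant→u2→u3→City: bottleneck 5, flow now 7.
No augmenting path remains; maximum flow = 7.
By max-flow min-cut, the minimum cut capacity equals the max flow.
In the residual graph, reachable from Plant: {Plant, u1, u2}.
Min-cut edges: u1→u4 (2), u2→u3 (5); capacity 2 + 5 = 7.

7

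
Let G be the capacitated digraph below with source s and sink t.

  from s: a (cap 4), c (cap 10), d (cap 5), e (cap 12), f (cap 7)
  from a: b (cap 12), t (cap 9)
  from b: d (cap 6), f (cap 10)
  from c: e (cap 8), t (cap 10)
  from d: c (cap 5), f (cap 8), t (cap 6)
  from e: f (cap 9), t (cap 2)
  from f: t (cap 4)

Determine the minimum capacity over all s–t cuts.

25

Augment s→a→t: bottleneck 4, flow now 4.
Augment s→c→t: bottleneck 10, flow now 14.
Augment s→d→t: bottleneck 5, flow now 19.
Augment s→e→t: bottleneck 2, flow now 21.
Augment s→f→t: bottleneck 4, flow now 25.
No augmenting path remains; maximum flow = 25.
By max-flow min-cut, the minimum cut capacity equals the max flow.
In the residual graph, reachable from s: {s, e, f}.
Min-cut edges: s→a (4), s→c (10), s→d (5), e→t (2), f→t (4); capacity 4 + 10 + 5 + 2 + 4 = 25.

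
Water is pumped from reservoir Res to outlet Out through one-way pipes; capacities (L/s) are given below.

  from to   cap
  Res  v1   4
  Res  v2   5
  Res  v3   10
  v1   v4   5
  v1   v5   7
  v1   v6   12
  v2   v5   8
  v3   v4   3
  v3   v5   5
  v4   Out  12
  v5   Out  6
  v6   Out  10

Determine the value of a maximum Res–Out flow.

Augment Res→v1→v4→Out: bottleneck 4, flow now 4.
Augment Res→v2→v5→Out: bottleneck 5, flow now 9.
Augment Res→v3→v4→Out: bottleneck 3, flow now 12.
Augment Res→v3→v5→Out: bottleneck 1, flow now 13.
No augmenting path remains; maximum flow = 13.
In the residual graph, reachable from Res: {Res, v2, v3, v5}.
Min-cut edges: Res→v1 (4), v3→v4 (3), v5→Out (6); capacity 4 + 3 + 6 = 13.
This cut is saturated, so no flow can exceed 13.

13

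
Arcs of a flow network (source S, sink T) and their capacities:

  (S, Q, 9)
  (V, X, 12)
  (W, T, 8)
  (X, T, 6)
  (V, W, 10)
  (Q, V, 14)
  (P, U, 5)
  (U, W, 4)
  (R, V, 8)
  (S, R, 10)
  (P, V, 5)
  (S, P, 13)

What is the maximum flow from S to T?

Augment S→P→U→W→T: bottleneck 4, flow now 4.
Augment S→P→V→W→T: bottleneck 4, flow now 8.
Augment S→P→V→X→T: bottleneck 1, flow now 9.
Augment S→Q→V→X→T: bottleneck 5, flow now 14.
No augmenting path remains; maximum flow = 14.
In the residual graph, reachable from S: {S, P, Q, R, U, V, W, X}.
Min-cut edges: W→T (8), X→T (6); capacity 8 + 6 = 14.
This cut is saturated, so no flow can exceed 14.

14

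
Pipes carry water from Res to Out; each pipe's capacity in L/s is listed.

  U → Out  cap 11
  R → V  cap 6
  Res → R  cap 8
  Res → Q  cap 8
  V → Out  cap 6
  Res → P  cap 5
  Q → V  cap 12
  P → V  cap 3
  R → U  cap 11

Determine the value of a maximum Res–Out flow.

Augment Res→P→V→Out: bottleneck 3, flow now 3.
Augment Res→Q→V→Out: bottleneck 3, flow now 6.
Augment Res→R→U→Out: bottleneck 8, flow now 14.
No augmenting path remains; maximum flow = 14.
In the residual graph, reachable from Res: {Res, P, Q, V}.
Min-cut edges: Res→R (8), V→Out (6); capacity 8 + 6 = 14.
This cut is saturated, so no flow can exceed 14.

14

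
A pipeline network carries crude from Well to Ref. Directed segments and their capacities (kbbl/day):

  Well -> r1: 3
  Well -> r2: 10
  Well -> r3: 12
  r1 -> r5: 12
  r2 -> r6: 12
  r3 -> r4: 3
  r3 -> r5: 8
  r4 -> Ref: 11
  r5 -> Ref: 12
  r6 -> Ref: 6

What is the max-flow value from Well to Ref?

Augment Well→r1→r5→Ref: bottleneck 3, flow now 3.
Augment Well→r2→r6→Ref: bottleneck 6, flow now 9.
Augment Well→r3→r4→Ref: bottleneck 3, flow now 12.
Augment Well→r3→r5→Ref: bottleneck 8, flow now 20.
No augmenting path remains; maximum flow = 20.
In the residual graph, reachable from Well: {Well, r2, r3, r6}.
Min-cut edges: Well→r1 (3), r3→r4 (3), r3→r5 (8), r6→Ref (6); capacity 3 + 3 + 8 + 6 = 20.
This cut is saturated, so no flow can exceed 20.

20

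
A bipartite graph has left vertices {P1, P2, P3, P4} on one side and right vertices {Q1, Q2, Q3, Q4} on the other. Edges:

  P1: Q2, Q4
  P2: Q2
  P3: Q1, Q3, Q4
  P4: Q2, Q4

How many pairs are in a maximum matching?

Unit-capacity flow: source→left, listed edges, right→sink; max matching = max flow.
Augmenting path P1→Q2 (+1); matched 1.
Augmenting path P3→Q1 (+1); matched 2.
Augmenting path P4→Q4 (+1); matched 3.
No augmenting path remains; maximum matching = 3.
König certificate: {P3, Q2, Q4} is a vertex cover of size 3 (every listed pair touches it), so no matching can be larger.

3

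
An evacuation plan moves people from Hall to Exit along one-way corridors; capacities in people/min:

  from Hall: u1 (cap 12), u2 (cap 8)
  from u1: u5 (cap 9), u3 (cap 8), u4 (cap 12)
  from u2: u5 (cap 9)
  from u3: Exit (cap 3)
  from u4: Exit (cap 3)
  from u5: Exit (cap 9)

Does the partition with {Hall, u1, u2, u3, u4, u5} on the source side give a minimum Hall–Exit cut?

Yes — it is a minimum cut (capacity 15).

Given cut capacity: 3 + 3 + 9 = 15.
Augment Hall→u1→u3→Exit: bottleneck 3, flow now 3.
Augment Hall→u1→u4→Exit: bottleneck 3, flow now 6.
Augment Hall→u1→u5→Exit: bottleneck 6, flow now 12.
Augment Hall→u2→u5→Exit: bottleneck 3, flow now 15.
No augmenting path remains; maximum flow = 15.
Cut capacity 15 equals the max flow, so it is a minimum cut.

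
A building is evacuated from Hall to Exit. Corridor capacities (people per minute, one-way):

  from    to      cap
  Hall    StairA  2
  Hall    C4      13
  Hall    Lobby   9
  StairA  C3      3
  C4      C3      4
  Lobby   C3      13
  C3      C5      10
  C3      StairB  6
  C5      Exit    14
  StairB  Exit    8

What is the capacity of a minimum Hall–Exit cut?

Augment Hall→StairA→C3→C5→Exit: bottleneck 2, flow now 2.
Augment Hall→C4→C3→C5→Exit: bottleneck 4, flow now 6.
Augment Hall→Lobby→C3→C5→Exit: bottleneck 4, flow now 10.
Augment Hall→Lobby→C3→StairB→Exit: bottleneck 5, flow now 15.
No augmenting path remains; maximum flow = 15.
By max-flow min-cut, the minimum cut capacity equals the max flow.
In the residual graph, reachable from Hall: {Hall, C4}.
Min-cut edges: Hall→StairA (2), Hall→Lobby (9), C4→C3 (4); capacity 2 + 9 + 4 = 15.

15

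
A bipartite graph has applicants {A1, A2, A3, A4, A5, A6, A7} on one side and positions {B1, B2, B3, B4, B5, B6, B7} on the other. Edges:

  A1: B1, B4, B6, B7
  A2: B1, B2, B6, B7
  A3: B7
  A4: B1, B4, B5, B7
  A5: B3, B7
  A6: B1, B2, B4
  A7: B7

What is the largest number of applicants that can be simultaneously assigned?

Unit-capacity flow: source→left, listed edges, right→sink; max matching = max flow.
Augmenting path A1→B1 (+1); matched 1.
Augmenting path A2→B2 (+1); matched 2.
Augmenting path A3→B7 (+1); matched 3.
Augmenting path A4→B4 (+1); matched 4.
Augmenting path A5→B3 (+1); matched 5.
Augmenting path A6→B1→A1→B6 (+1); matched 6.
No augmenting path remains; maximum matching = 6.
König certificate: {A1, A2, A4, A5, A6, B7} is a vertex cover of size 6 (every listed pair touches it), so no matching can be larger.

6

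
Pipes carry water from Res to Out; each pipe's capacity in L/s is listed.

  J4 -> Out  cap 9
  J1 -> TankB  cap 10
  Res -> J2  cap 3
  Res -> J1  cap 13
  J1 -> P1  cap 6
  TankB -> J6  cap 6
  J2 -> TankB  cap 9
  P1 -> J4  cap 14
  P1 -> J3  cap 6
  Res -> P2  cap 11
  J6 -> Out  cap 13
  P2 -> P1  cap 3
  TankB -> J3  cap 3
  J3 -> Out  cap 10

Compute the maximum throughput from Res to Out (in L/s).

18

Augment Res→P2→P1→J3→Out: bottleneck 3, flow now 3.
Augment Res→J1→TankB→J6→Out: bottleneck 6, flow now 9.
Augment Res→J1→TankB→J3→Out: bottleneck 3, flow now 12.
Augment Res→J1→P1→J3→Out: bottleneck 3, flow now 15.
Augment Res→J1→P1→J4→Out: bottleneck 1, flow now 16.
Augment Res→J2→TankB→J1→P1→J4→Out: bottleneck 2, flow now 18. (uses reverse residual edge)
No augmenting path remains; maximum flow = 18.
In the residual graph, reachable from Res: {Res, P2, J1, J2, TankB}.
Min-cut edges: P2→P1 (3), J1→P1 (6), TankB→J6 (6), TankB→J3 (3); capacity 3 + 6 + 6 + 3 = 18.
This cut is saturated, so no flow can exceed 18.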